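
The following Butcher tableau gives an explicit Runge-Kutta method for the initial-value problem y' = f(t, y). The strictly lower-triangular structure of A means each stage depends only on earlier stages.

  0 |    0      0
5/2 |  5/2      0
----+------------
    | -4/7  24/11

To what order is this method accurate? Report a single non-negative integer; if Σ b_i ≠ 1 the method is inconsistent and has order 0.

0

b = (-4/7, 24/11)
c = (0, 5/2)
Σ b_i: (-4/7)·1 + 24/11·1 = 124/77 ≠ 1 ⇒ order 0.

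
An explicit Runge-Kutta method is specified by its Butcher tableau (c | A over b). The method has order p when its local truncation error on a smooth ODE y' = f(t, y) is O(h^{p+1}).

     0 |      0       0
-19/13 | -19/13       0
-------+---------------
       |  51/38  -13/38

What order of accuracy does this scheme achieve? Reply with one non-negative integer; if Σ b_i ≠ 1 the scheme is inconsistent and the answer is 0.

2

b = (51/38, -13/38)
c = (0, -19/13)
Σ b_i: 51/38·1 + (-13/38)·1 = 1 ✓
b·c: (-13/38)·(-19/13) = 1/2 ✓; 2 stages ⇒ order 2.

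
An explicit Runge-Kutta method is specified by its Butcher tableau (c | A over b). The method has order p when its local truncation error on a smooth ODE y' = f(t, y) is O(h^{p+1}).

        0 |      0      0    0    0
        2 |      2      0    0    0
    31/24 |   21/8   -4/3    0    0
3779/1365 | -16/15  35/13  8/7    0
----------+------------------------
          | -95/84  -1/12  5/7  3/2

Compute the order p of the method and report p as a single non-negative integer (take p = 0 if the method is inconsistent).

b = (-95/84, -1/12, 5/7, 3/2)
c = (0, 2, 31/24, 3779/1365)
Ac = (0, 0, -8/3, 1873/273)
Σ b_i: (-95/84)·1 + (-1/12)·1 + 5/7·1 + 3/2·1 = 1 ✓
b·c: (-1/12)·2 + 5/7·31/24 + 3/2·3779/1365 = 53603/10920 ≠ 1/2 ⇒ order 1.

1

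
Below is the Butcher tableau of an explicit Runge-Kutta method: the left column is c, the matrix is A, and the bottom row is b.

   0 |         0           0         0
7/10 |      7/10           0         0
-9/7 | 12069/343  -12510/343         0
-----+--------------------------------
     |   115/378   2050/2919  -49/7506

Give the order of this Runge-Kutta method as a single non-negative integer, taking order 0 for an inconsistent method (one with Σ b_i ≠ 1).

3

b = (115/378, 2050/2919, -49/7506)
c = (0, 7/10, -9/7)
Ac = (0, 0, -1251/49)
Σ b_i: 115/378·1 + 2050/2919·1 + (-49/7506)·1 = 1 ✓
b·c: 2050/2919·7/10 + (-49/7506)·(-9/7) = 1/2 ✓
b·c²: 2050/2919·49/100 + (-49/7506)·81/49 = 1/3 ✓
b·Ac: (-49/7506)·(-1251/49) = 1/6 ✓; 3 stages ⇒ order 3.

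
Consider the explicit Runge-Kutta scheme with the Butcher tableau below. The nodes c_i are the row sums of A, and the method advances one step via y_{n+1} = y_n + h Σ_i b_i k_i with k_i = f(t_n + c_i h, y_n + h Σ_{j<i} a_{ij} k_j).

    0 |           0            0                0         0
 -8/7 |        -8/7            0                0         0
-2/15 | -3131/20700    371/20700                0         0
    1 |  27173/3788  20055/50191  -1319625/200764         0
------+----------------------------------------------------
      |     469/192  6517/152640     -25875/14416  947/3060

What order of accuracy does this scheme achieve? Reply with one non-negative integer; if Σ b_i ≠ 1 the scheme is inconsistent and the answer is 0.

4

b = (469/192, 6517/152640, -25875/14416, 947/3060)
c = (0, -8/7, -2/15, 1)
Ac = (0, 0, -106/5175, 795/1894)
Σ b_i: 469/192·1 + 6517/152640·1 + (-25875/14416)·1 + 947/3060·1 = 1 ✓
b·c: 6517/152640·(-8/7) + (-25875/14416)·(-2/15) + 947/3060·1 = 1/2 ✓
b·c²: 6517/152640·64/49 + (-25875/14416)·4/225 + 947/3060·1 = 1/3 ✓
b·Ac: (-25875/14416)·(-106/5175) + 947/3060·795/1894 = 1/6 ✓
b·c³: 6517/152640·(-512/343) + (-25875/14416)·(-8/3375) + 947/3060·1 = 1/4 ✓
b·(c∘Ac): (-25875/14416)·212/77625 + 947/3060·795/1894 = 1/8 ✓
b·Ac²: (-25875/14416)·848/36225 + 947/3060·2685/6629 = 1/12 ✓
b·A²c: 947/3060·255/1894 = 1/24 ✓; 4 stages ⇒ order 4.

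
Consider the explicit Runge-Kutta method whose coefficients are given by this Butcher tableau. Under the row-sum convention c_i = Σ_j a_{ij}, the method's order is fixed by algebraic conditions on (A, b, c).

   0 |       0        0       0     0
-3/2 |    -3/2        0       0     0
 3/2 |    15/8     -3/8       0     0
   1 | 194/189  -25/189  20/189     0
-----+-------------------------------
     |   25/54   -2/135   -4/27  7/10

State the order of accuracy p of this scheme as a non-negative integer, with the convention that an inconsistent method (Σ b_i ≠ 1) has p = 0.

4

b = (25/54, -2/135, -4/27, 7/10)
c = (0, -3/2, 3/2, 1)
Ac = (0, 0, 9/16, 5/14)
Σ b_i: 25/54·1 + (-2/135)·1 + (-4/27)·1 + 7/10·1 = 1 ✓
b·c: (-2/135)·(-3/2) + (-4/27)·3/2 + 7/10·1 = 1/2 ✓
b·c²: (-2/135)·9/4 + (-4/27)·9/4 + 7/10·1 = 1/3 ✓
b·Ac: (-4/27)·9/16 + 7/10·5/14 = 1/6 ✓
b·c³: (-2/135)·(-27/8) + (-4/27)·27/8 + 7/10·1 = 1/4 ✓
b·(c∘Ac): (-4/27)·27/32 + 7/10·5/14 = 1/8 ✓
b·Ac²: (-4/27)·(-27/32) + 7/10·(-5/84) = 1/12 ✓
b·A²c: 7/10·5/84 = 1/24 ✓; 4 stages ⇒ order 4.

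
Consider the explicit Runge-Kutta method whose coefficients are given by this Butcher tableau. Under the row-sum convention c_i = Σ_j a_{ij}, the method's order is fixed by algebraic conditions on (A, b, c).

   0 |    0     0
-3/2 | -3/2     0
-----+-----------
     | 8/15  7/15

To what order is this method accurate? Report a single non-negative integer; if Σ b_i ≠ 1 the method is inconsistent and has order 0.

1

b = (8/15, 7/15)
c = (0, -3/2)
Σ b_i: 8/15·1 + 7/15·1 = 1 ✓
b·c: 7/15·(-3/2) = -7/10 ≠ 1/2 ⇒ order 1.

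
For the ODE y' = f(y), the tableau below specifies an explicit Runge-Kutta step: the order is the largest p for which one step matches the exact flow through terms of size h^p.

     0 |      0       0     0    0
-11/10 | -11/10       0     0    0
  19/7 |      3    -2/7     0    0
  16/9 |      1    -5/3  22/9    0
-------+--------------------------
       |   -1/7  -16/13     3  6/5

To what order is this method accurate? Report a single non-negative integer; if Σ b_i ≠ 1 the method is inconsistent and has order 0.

b = (-1/7, -16/13, 3, 6/5)
c = (0, -11/10, 19/7, 16/9)
Ac = (0, 0, 11/35, 1067/126)
Σ b_i: (-1/7)·1 + (-16/13)·1 + 3·1 + 6/5·1 = 1286/455 ≠ 1 ⇒ order 0.

0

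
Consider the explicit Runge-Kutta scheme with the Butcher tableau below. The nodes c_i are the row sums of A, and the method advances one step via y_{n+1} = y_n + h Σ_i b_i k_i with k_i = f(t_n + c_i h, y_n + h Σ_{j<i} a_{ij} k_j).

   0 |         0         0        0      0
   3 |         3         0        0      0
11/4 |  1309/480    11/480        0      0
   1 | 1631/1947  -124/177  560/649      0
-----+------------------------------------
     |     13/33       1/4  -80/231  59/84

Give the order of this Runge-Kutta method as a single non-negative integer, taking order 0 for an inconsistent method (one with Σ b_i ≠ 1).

4

b = (13/33, 1/4, -80/231, 59/84)
c = (0, 3, 11/4, 1)
Ac = (0, 0, 11/160, 16/59)
Σ b_i: 13/33·1 + 1/4·1 + (-80/231)·1 + 59/84·1 = 1 ✓
b·c: 1/4·3 + (-80/231)·11/4 + 59/84·1 = 1/2 ✓
b·c²: 1/4·9 + (-80/231)·121/16 + 59/84·1 = 1/3 ✓
b·Ac: (-80/231)·11/160 + 59/84·16/59 = 1/6 ✓
b·c³: 1/4·27 + (-80/231)·1331/64 + 59/84·1 = 1/4 ✓
b·(c∘Ac): (-80/231)·121/640 + 59/84·16/59 = 1/8 ✓
b·Ac²: (-80/231)·33/160 + 59/84·13/59 = 1/12 ✓
b·A²c: 59/84·7/118 = 1/24 ✓; 4 stages ⇒ order 4.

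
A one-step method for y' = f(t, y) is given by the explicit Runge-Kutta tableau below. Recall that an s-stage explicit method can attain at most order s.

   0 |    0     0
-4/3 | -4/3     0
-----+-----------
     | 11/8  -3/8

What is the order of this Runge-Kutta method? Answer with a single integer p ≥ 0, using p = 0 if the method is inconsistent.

2

b = (11/8, -3/8)
c = (0, -4/3)
Σ b_i: 11/8·1 + (-3/8)·1 = 1 ✓
b·c: (-3/8)·(-4/3) = 1/2 ✓; 2 stages ⇒ order 2.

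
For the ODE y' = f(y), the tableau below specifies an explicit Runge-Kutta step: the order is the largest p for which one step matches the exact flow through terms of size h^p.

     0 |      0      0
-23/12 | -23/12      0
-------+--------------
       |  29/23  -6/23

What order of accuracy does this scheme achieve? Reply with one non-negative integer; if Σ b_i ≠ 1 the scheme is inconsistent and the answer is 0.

b = (29/23, -6/23)
c = (0, -23/12)
Σ b_i: 29/23·1 + (-6/23)·1 = 1 ✓
b·c: (-6/23)·(-23/12) = 1/2 ✓; 2 stages ⇒ order 2.

2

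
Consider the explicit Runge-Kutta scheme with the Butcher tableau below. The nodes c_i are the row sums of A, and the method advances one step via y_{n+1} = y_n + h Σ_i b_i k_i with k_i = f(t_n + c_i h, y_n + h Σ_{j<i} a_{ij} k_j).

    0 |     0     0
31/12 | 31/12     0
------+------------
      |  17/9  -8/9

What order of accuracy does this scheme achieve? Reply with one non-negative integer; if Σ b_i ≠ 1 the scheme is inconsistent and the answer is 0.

b = (17/9, -8/9)
c = (0, 31/12)
Σ b_i: 17/9·1 + (-8/9)·1 = 1 ✓
b·c: (-8/9)·31/12 = -62/27 ≠ 1/2 ⇒ order 1.

1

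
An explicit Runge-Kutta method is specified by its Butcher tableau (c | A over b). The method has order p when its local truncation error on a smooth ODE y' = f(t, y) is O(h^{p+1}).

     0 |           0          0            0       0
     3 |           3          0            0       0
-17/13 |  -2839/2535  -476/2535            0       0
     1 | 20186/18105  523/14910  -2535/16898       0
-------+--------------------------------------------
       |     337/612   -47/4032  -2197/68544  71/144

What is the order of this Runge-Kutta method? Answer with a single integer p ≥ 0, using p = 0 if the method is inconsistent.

b = (337/612, -47/4032, -2197/68544, 71/144)
c = (0, 3, -17/13, 1)
Ac = (0, 0, -476/845, 107/355)
Σ b_i: 337/612·1 + (-47/4032)·1 + (-2197/68544)·1 + 71/144·1 = 1 ✓
b·c: (-47/4032)·3 + (-2197/68544)·(-17/13) + 71/144·1 = 1/2 ✓
b·c²: (-47/4032)·9 + (-2197/68544)·289/169 + 71/144·1 = 1/3 ✓
b·Ac: (-2197/68544)·(-476/845) + 71/144·107/355 = 1/6 ✓
b·c³: (-47/4032)·27 + (-2197/68544)·(-4913/2197) + 71/144·1 = 1/4 ✓
b·(c∘Ac): (-2197/68544)·8092/10985 + 71/144·107/355 = 1/8 ✓
b·Ac²: (-2197/68544)·(-1428/845) + 71/144·21/355 = 1/12 ✓
b·A²c: 71/144·6/71 = 1/24 ✓; 4 stages ⇒ order 4.

4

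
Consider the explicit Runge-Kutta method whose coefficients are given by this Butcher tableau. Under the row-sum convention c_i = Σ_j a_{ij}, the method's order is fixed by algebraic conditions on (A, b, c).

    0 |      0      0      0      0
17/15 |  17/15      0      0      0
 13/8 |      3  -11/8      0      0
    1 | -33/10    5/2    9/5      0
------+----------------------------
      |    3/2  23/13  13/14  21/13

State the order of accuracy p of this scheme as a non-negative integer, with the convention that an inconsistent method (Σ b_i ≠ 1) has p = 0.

b = (3/2, 23/13, 13/14, 21/13)
c = (0, 17/15, 13/8, 1)
Ac = (0, 0, -187/120, 691/120)
Σ b_i: 3/2·1 + 23/13·1 + 13/14·1 + 21/13·1 = 529/91 ≠ 1 ⇒ order 0.

0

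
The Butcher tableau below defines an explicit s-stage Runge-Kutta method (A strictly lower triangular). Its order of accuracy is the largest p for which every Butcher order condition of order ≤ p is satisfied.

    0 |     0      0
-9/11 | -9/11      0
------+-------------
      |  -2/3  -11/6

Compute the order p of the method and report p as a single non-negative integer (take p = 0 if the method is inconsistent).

b = (-2/3, -11/6)
c = (0, -9/11)
Σ b_i: (-2/3)·1 + (-11/6)·1 = -5/2 ≠ 1 ⇒ order 0.

0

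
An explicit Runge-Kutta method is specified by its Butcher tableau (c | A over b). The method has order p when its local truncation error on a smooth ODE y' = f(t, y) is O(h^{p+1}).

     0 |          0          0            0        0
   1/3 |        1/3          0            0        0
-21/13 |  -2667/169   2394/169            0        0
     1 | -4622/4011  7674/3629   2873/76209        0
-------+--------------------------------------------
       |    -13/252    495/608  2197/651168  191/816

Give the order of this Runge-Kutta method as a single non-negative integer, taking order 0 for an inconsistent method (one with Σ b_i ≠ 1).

b = (-13/252, 495/608, 2197/651168, 191/816)
c = (0, 1/3, -21/13, 1)
Ac = (0, 0, 798/169, 123/191)
Σ b_i: (-13/252)·1 + 495/608·1 + 2197/651168·1 + 191/816·1 = 1 ✓
b·c: 495/608·1/3 + 2197/651168·(-21/13) + 191/816·1 = 1/2 ✓
b·c²: 495/608·1/9 + 2197/651168·441/169 + 191/816·1 = 1/3 ✓
b·Ac: 2197/651168·798/169 + 191/816·123/191 = 1/6 ✓
b·c³: 495/608·1/27 + 2197/651168·(-9261/2197) + 191/816·1 = 1/4 ✓
b·(c∘Ac): 2197/651168·(-16758/2197) + 191/816·123/191 = 1/8 ✓
b·Ac²: 2197/651168·266/169 + 191/816·1/3 = 1/12 ✓
b·A²c: 191/816·34/191 = 1/24 ✓; 4 stages ⇒ order 4.

4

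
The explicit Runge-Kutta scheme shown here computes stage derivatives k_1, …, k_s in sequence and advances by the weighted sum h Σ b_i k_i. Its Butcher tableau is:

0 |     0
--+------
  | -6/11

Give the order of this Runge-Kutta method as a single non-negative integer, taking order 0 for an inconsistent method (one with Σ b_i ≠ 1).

b = (-6/11)
c = (0)
Σ b_i: (-6/11)·1 = -6/11 ≠ 1 ⇒ order 0.

0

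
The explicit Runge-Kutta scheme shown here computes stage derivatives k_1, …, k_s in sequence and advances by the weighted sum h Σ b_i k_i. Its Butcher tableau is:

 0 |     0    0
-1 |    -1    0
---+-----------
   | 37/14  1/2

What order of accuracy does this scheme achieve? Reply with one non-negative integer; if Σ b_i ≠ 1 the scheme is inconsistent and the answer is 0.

0

b = (37/14, 1/2)
c = (0, -1)
Σ b_i: 37/14·1 + 1/2·1 = 22/7 ≠ 1 ⇒ order 0.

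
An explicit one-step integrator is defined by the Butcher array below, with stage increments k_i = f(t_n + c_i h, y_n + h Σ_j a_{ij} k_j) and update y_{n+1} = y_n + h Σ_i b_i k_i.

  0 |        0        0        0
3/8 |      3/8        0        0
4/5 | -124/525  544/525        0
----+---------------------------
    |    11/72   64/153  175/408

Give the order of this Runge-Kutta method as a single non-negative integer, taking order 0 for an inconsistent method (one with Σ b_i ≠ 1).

b = (11/72, 64/153, 175/408)
c = (0, 3/8, 4/5)
Ac = (0, 0, 68/175)
Σ b_i: 11/72·1 + 64/153·1 + 175/408·1 = 1 ✓
b·c: 64/153·3/8 + 175/408·4/5 = 1/2 ✓
b·c²: 64/153·9/64 + 175/408·16/25 = 1/3 ✓
b·Ac: 175/408·68/175 = 1/6 ✓; 3 stages ⇒ order 3.

3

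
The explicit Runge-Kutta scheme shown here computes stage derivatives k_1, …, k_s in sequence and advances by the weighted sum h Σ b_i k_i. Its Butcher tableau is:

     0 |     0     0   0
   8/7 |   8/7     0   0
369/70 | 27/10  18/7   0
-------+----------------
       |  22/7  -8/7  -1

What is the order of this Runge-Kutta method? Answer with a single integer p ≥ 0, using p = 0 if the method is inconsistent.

1

b = (22/7, -8/7, -1)
c = (0, 8/7, 369/70)
Ac = (0, 0, 144/49)
Σ b_i: 22/7·1 + (-8/7)·1 + (-1)·1 = 1 ✓
b·c: (-8/7)·8/7 + (-1)·369/70 = -3223/490 ≠ 1/2 ⇒ order 1.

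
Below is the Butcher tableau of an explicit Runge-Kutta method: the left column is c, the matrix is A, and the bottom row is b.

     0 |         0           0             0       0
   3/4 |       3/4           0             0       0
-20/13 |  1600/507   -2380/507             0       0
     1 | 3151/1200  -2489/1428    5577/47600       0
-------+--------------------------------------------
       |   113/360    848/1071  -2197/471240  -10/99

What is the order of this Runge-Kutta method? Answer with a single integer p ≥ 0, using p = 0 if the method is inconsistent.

4

b = (113/360, 848/1071, -2197/471240, -10/99)
c = (0, 3/4, -20/13, 1)
Ac = (0, 0, -595/169, -119/80)
Σ b_i: 113/360·1 + 848/1071·1 + (-2197/471240)·1 + (-10/99)·1 = 1 ✓
b·c: 848/1071·3/4 + (-2197/471240)·(-20/13) + (-10/99)·1 = 1/2 ✓
b·c²: 848/1071·9/16 + (-2197/471240)·400/169 + (-10/99)·1 = 1/3 ✓
b·Ac: (-2197/471240)·(-595/169) + (-10/99)·(-119/80) = 1/6 ✓
b·c³: 848/1071·27/64 + (-2197/471240)·(-8000/2197) + (-10/99)·1 = 1/4 ✓
b·(c∘Ac): (-2197/471240)·11900/2197 + (-10/99)·(-119/80) = 1/8 ✓
b·Ac²: (-2197/471240)·(-1785/676) + (-10/99)·(-45/64) = 1/12 ✓
b·A²c: (-10/99)·(-33/80) = 1/24 ✓; 4 stages ⇒ order 4.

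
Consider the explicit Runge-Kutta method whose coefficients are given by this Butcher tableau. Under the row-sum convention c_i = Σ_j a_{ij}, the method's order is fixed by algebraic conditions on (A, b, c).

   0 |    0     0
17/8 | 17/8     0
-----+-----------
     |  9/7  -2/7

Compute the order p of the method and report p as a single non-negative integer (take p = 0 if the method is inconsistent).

1

b = (9/7, -2/7)
c = (0, 17/8)
Σ b_i: 9/7·1 + (-2/7)·1 = 1 ✓
b·c: (-2/7)·17/8 = -17/28 ≠ 1/2 ⇒ order 1.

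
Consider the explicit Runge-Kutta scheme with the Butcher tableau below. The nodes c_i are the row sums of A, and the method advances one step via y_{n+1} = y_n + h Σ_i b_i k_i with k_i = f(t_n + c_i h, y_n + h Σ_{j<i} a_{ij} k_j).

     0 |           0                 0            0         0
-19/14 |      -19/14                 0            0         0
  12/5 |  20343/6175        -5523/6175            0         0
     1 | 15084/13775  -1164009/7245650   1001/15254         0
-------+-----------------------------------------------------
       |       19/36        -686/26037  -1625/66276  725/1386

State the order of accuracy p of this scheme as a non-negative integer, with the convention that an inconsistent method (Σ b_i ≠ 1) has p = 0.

4

b = (19/36, -686/26037, -1625/66276, 725/1386)
c = (0, -19/14, 12/5, 1)
Ac = (0, 0, 789/650, 1089/2900)
Σ b_i: 19/36·1 + (-686/26037)·1 + (-1625/66276)·1 + 725/1386·1 = 1 ✓
b·c: (-686/26037)·(-19/14) + (-1625/66276)·12/5 + 725/1386·1 = 1/2 ✓
b·c²: (-686/26037)·361/196 + (-1625/66276)·144/25 + 725/1386·1 = 1/3 ✓
b·Ac: (-1625/66276)·789/650 + 725/1386·1089/2900 = 1/6 ✓
b·c³: (-686/26037)·(-6859/2744) + (-1625/66276)·1728/125 + 725/1386·1 = 1/4 ✓
b·(c∘Ac): (-1625/66276)·4734/1625 + 725/1386·1089/2900 = 1/8 ✓
b·Ac²: (-1625/66276)·(-14991/9100) + 725/1386·3333/40600 = 1/12 ✓
b·A²c: 725/1386·231/2900 = 1/24 ✓; 4 stages ⇒ order 4.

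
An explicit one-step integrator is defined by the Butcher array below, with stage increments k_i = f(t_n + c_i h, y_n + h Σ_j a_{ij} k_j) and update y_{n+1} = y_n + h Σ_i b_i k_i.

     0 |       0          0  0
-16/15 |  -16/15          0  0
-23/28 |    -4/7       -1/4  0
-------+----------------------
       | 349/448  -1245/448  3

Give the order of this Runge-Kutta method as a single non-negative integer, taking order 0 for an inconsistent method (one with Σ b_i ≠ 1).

b = (349/448, -1245/448, 3)
c = (0, -16/15, -23/28)
Ac = (0, 0, 4/15)
Σ b_i: 349/448·1 + (-1245/448)·1 + 3·1 = 1 ✓
b·c: (-1245/448)·(-16/15) + 3·(-23/28) = 1/2 ✓
b·c²: (-1245/448)·256/225 + 3·529/784 = -13379/11760 ≠ 1/3 ⇒ order 2.
b·Ac: 3·4/15 = 4/5 ≠ 1/6

2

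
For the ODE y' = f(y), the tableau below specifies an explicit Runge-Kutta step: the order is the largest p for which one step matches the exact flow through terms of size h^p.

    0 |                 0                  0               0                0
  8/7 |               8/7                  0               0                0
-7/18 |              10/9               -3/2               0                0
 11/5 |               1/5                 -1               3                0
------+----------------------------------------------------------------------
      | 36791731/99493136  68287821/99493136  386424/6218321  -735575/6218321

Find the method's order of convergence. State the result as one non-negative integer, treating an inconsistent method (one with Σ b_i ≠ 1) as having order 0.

3

b = (36791731/99493136, 68287821/99493136, 386424/6218321, -735575/6218321)
c = (0, 8/7, -7/18, 11/5)
Ac = (0, 0, -12/7, -97/42)
Σ b_i: 36791731/99493136·1 + 68287821/99493136·1 + 386424/6218321·1 + (-735575/6218321)·1 = 1 ✓
b·c: 68287821/99493136·8/7 + 386424/6218321·(-7/18) + (-735575/6218321)·11/5 = 1/2 ✓
b·c²: 68287821/99493136·64/49 + 386424/6218321·49/324 + (-735575/6218321)·121/25 = 1/3 ✓
b·Ac: 386424/6218321·(-12/7) + (-735575/6218321)·(-97/42) = 1/6 ✓
b·c³: 68287821/99493136·512/343 + 386424/6218321·(-343/5832) + (-735575/6218321)·1331/125 = -1402620122/5876313345 ≠ 1/4 ⇒ order 3.
b·(c∘Ac): 386424/6218321·2/3 + (-735575/6218321)·(-1067/210) = 167791577/261169482 ≠ 1/8
b·Ac²: 386424/6218321·(-96/49) + (-735575/6218321)·(-4511/5292) = -98323601/4701050676 ≠ 1/12
b·A²c: (-735575/6218321)·(-36/7) = 26480700/43528247 ≠ 1/24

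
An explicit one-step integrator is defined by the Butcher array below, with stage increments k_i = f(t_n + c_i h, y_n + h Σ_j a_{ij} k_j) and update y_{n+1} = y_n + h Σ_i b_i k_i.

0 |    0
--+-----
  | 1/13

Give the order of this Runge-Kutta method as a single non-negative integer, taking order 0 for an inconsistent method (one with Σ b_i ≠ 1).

b = (1/13)
c = (0)
Σ b_i: 1/13·1 = 1/13 ≠ 1 ⇒ order 0.

0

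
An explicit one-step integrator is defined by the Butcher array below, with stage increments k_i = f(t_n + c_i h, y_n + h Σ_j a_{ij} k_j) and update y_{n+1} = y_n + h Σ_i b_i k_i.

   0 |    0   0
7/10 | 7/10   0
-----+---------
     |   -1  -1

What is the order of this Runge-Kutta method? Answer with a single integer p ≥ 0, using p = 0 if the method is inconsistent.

0

b = (-1, -1)
c = (0, 7/10)
Σ b_i: (-1)·1 + (-1)·1 = -2 ≠ 1 ⇒ order 0.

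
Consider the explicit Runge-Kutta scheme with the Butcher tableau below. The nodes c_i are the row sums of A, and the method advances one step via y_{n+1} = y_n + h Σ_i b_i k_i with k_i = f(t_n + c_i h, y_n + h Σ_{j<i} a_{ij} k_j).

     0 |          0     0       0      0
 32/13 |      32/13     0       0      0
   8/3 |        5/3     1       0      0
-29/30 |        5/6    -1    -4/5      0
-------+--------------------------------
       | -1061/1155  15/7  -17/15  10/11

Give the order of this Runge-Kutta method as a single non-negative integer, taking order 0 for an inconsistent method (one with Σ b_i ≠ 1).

b = (-1061/1155, 15/7, -17/15, 10/11)
c = (0, 32/13, 8/3, -29/30)
Ac = (0, 0, 32/13, -896/195)
Σ b_i: (-1061/1155)·1 + 15/7·1 + (-17/15)·1 + 10/11·1 = 1 ✓
b·c: 15/7·32/13 + (-17/15)·8/3 + 10/11·(-29/30) = 61879/45045 ≠ 1/2 ⇒ order 1.

1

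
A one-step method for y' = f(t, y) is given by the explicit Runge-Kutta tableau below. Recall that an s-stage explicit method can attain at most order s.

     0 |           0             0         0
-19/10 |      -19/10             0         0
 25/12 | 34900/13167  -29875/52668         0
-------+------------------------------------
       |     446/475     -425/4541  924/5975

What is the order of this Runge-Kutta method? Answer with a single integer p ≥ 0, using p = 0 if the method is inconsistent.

3

b = (446/475, -425/4541, 924/5975)
c = (0, -19/10, 25/12)
Ac = (0, 0, 5975/5544)
Σ b_i: 446/475·1 + (-425/4541)·1 + 924/5975·1 = 1 ✓
b·c: (-425/4541)·(-19/10) + 924/5975·25/12 = 1/2 ✓
b·c²: (-425/4541)·361/100 + 924/5975·625/144 = 1/3 ✓
b·Ac: 924/5975·5975/5544 = 1/6 ✓; 3 stages ⇒ order 3.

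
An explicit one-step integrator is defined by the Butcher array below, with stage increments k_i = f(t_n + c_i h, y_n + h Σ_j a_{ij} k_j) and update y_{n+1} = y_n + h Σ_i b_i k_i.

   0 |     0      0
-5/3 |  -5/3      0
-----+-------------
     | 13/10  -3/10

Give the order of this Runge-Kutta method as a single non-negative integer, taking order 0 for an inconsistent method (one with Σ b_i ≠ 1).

2

b = (13/10, -3/10)
c = (0, -5/3)
Σ b_i: 13/10·1 + (-3/10)·1 = 1 ✓
b·c: (-3/10)·(-5/3) = 1/2 ✓; 2 stages ⇒ order 2.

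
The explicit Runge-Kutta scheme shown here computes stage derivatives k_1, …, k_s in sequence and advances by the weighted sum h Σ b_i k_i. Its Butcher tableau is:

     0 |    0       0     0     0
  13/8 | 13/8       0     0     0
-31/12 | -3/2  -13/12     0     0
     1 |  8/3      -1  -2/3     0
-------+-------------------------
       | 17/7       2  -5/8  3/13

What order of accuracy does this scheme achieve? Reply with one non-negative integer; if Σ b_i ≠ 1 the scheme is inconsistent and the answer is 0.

0

b = (17/7, 2, -5/8, 3/13)
c = (0, 13/8, -31/12, 1)
Ac = (0, 0, -169/96, 7/72)
Σ b_i: 17/7·1 + 2·1 + (-5/8)·1 + 3/13·1 = 2937/728 ≠ 1 ⇒ order 0.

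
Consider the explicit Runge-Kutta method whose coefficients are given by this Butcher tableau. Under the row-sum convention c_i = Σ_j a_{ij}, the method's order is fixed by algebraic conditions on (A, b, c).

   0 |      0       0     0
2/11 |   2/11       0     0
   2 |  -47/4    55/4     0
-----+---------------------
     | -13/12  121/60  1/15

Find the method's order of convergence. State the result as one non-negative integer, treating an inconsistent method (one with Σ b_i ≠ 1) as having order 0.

3

b = (-13/12, 121/60, 1/15)
c = (0, 2/11, 2)
Ac = (0, 0, 5/2)
Σ b_i: (-13/12)·1 + 121/60·1 + 1/15·1 = 1 ✓
b·c: 121/60·2/11 + 1/15·2 = 1/2 ✓
b·c²: 121/60·4/121 + 1/15·4 = 1/3 ✓
b·Ac: 1/15·5/2 = 1/6 ✓; 3 stages ⇒ order 3.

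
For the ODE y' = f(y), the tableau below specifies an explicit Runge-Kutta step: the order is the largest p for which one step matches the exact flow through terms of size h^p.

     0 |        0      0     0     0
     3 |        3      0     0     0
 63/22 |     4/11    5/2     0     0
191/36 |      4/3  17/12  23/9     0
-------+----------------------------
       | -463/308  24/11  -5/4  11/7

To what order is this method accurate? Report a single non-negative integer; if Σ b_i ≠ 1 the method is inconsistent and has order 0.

1

b = (-463/308, 24/11, -5/4, 11/7)
c = (0, 3, 63/22, 191/36)
Ac = (0, 0, 15/2, 509/44)
Σ b_i: (-463/308)·1 + 24/11·1 + (-5/4)·1 + 11/7·1 = 1 ✓
b·c: 24/11·3 + (-5/4)·63/22 + 11/7·191/36 = 62665/5544 ≠ 1/2 ⇒ order 1.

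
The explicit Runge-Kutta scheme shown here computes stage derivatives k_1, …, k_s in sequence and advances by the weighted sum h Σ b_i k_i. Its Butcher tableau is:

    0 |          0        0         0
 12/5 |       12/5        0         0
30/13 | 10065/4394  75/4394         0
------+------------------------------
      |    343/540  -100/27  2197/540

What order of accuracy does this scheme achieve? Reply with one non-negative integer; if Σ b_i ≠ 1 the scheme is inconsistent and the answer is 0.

3

b = (343/540, -100/27, 2197/540)
c = (0, 12/5, 30/13)
Ac = (0, 0, 90/2197)
Σ b_i: 343/540·1 + (-100/27)·1 + 2197/540·1 = 1 ✓
b·c: (-100/27)·12/5 + 2197/540·30/13 = 1/2 ✓
b·c²: (-100/27)·144/25 + 2197/540·900/169 = 1/3 ✓
b·Ac: 2197/540·90/2197 = 1/6 ✓; 3 stages ⇒ order 3.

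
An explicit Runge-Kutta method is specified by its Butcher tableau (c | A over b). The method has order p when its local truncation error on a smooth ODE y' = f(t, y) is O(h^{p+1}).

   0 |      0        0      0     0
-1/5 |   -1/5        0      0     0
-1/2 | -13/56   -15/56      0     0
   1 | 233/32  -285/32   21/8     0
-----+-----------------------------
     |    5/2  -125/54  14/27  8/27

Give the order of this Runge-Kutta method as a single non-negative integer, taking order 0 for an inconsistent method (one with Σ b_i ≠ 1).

b = (5/2, -125/54, 14/27, 8/27)
c = (0, -1/5, -1/2, 1)
Ac = (0, 0, 3/56, 15/32)
Σ b_i: 5/2·1 + (-125/54)·1 + 14/27·1 + 8/27·1 = 1 ✓
b·c: (-125/54)·(-1/5) + 14/27·(-1/2) + 8/27·1 = 1/2 ✓
b·c²: (-125/54)·1/25 + 14/27·1/4 + 8/27·1 = 1/3 ✓
b·Ac: 14/27·3/56 + 8/27·15/32 = 1/6 ✓
b·c³: (-125/54)·(-1/125) + 14/27·(-1/8) + 8/27·1 = 1/4 ✓
b·(c∘Ac): 14/27·(-3/112) + 8/27·15/32 = 1/8 ✓
b·Ac²: 14/27·(-3/280) + 8/27·3/10 = 1/12 ✓
b·A²c: 8/27·9/64 = 1/24 ✓; 4 stages ⇒ order 4.

4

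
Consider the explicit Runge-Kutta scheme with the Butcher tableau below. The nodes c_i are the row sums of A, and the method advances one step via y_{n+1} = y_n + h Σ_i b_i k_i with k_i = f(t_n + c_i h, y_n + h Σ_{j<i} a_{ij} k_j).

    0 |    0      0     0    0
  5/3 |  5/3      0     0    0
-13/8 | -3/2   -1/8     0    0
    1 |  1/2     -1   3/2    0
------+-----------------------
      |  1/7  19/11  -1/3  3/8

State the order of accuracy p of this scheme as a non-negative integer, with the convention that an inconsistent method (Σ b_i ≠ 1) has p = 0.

b = (1/7, 19/11, -1/3, 3/8)
c = (0, 5/3, -13/8, 1)
Ac = (0, 0, -5/24, -197/48)
Σ b_i: 1/7·1 + 19/11·1 + (-1/3)·1 + 3/8·1 = 3533/1848 ≠ 1 ⇒ order 0.

0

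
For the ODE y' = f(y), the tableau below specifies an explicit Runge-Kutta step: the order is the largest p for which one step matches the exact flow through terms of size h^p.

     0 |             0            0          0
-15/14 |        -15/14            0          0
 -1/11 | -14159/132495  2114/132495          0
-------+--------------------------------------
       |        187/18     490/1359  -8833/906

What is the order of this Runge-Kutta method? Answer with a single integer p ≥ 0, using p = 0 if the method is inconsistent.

b = (187/18, 490/1359, -8833/906)
c = (0, -15/14, -1/11)
Ac = (0, 0, -151/8833)
Σ b_i: 187/18·1 + 490/1359·1 + (-8833/906)·1 = 1 ✓
b·c: 490/1359·(-15/14) + (-8833/906)·(-1/11) = 1/2 ✓
b·c²: 490/1359·225/196 + (-8833/906)·1/121 = 1/3 ✓
b·Ac: (-8833/906)·(-151/8833) = 1/6 ✓; 3 stages ⇒ order 3.

3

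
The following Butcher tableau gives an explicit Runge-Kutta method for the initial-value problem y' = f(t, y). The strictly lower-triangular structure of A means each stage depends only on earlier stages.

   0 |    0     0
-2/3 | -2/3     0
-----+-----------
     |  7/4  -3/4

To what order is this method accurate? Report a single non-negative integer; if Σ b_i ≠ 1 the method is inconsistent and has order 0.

2

b = (7/4, -3/4)
c = (0, -2/3)
Σ b_i: 7/4·1 + (-3/4)·1 = 1 ✓
b·c: (-3/4)·(-2/3) = 1/2 ✓; 2 stages ⇒ order 2.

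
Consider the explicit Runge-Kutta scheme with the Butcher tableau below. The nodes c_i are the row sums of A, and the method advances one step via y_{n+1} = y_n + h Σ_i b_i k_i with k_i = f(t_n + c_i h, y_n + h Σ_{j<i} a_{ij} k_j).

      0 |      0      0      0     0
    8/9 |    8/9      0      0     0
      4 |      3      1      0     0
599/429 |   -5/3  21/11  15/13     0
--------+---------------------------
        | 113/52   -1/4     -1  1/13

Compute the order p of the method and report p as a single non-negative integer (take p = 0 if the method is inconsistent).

1

b = (113/52, -1/4, -1, 1/13)
c = (0, 8/9, 4, 599/429)
Ac = (0, 0, 8/9, 2708/429)
Σ b_i: 113/52·1 + (-1/4)·1 + (-1)·1 + 1/13·1 = 1 ✓
b·c: (-1/4)·8/9 + (-1)·4 + 1/13·599/429 = -68845/16731 ≠ 1/2 ⇒ order 1.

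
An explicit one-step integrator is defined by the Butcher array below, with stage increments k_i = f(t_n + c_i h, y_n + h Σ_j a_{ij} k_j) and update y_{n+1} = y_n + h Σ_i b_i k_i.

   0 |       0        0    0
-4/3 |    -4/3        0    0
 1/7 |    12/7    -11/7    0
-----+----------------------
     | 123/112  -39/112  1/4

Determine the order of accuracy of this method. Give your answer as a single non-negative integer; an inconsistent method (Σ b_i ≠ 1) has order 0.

2

b = (123/112, -39/112, 1/4)
c = (0, -4/3, 1/7)
Ac = (0, 0, 44/21)
Σ b_i: 123/112·1 + (-39/112)·1 + 1/4·1 = 1 ✓
b·c: (-39/112)·(-4/3) + 1/4·1/7 = 1/2 ✓
b·c²: (-39/112)·16/9 + 1/4·1/49 = -361/588 ≠ 1/3 ⇒ order 2.
b·Ac: 1/4·44/21 = 11/21 ≠ 1/6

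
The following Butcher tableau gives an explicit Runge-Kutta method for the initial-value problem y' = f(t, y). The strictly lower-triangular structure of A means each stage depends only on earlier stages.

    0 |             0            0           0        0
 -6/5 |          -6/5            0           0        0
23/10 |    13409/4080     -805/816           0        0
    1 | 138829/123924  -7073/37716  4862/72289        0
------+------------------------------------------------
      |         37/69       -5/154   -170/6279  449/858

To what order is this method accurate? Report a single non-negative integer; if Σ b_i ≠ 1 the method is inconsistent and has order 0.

4

b = (37/69, -5/154, -170/6279, 449/858)
c = (0, -6/5, 23/10, 1)
Ac = (0, 0, 161/136, 341/898)
Σ b_i: 37/69·1 + (-5/154)·1 + (-170/6279)·1 + 449/858·1 = 1 ✓
b·c: (-5/154)·(-6/5) + (-170/6279)·23/10 + 449/858·1 = 1/2 ✓
b·c²: (-5/154)·36/25 + (-170/6279)·529/100 + 449/858·1 = 1/3 ✓
b·Ac: (-170/6279)·161/136 + 449/858·341/898 = 1/6 ✓
b·c³: (-5/154)·(-216/125) + (-170/6279)·12167/1000 + 449/858·1 = 1/4 ✓
b·(c∘Ac): (-170/6279)·3703/1360 + 449/858·341/898 = 1/8 ✓
b·Ac²: (-170/6279)·(-483/340) + 449/858·77/898 = 1/12 ✓
b·A²c: 449/858·143/1796 = 1/24 ✓; 4 stages ⇒ order 4.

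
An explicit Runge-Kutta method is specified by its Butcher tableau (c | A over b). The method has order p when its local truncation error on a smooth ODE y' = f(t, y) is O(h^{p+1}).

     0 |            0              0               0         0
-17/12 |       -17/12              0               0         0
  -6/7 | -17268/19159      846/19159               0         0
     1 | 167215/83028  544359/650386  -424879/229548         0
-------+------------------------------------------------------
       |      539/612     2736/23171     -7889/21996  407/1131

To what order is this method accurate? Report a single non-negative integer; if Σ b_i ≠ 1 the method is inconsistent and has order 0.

4

b = (539/612, 2736/23171, -7889/21996, 407/1131)
c = (0, -17/12, -6/7, 1)
Ac = (0, 0, -141/2254, 1305/3256)
Σ b_i: 539/612·1 + 2736/23171·1 + (-7889/21996)·1 + 407/1131·1 = 1 ✓
b·c: 2736/23171·(-17/12) + (-7889/21996)·(-6/7) + 407/1131·1 = 1/2 ✓
b·c²: 2736/23171·289/144 + (-7889/21996)·36/49 + 407/1131·1 = 1/3 ✓
b·Ac: (-7889/21996)·(-141/2254) + 407/1131·1305/3256 = 1/6 ✓
b·c³: 2736/23171·(-4913/1728) + (-7889/21996)·(-216/343) + 407/1131·1 = 1/4 ✓
b·(c∘Ac): (-7889/21996)·423/7889 + 407/1131·1305/3256 = 1/8 ✓
b·Ac²: (-7889/21996)·799/9016 + 407/1131·12499/39072 = 1/12 ✓
b·A²c: 407/1131·377/3256 = 1/24 ✓; 4 stages ⇒ order 4.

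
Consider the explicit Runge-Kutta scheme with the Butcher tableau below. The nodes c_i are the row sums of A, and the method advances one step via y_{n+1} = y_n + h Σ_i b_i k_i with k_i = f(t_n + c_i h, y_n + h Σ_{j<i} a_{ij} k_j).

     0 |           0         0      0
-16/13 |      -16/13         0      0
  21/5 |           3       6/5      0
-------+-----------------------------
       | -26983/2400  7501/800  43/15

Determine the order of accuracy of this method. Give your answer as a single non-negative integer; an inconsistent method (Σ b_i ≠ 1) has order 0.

2

b = (-26983/2400, 7501/800, 43/15)
c = (0, -16/13, 21/5)
Ac = (0, 0, -96/65)
Σ b_i: (-26983/2400)·1 + 7501/800·1 + 43/15·1 = 1 ✓
b·c: 7501/800·(-16/13) + 43/15·21/5 = 1/2 ✓
b·c²: 7501/800·256/169 + 43/15·441/25 = 105253/1625 ≠ 1/3 ⇒ order 2.
b·Ac: 43/15·(-96/65) = -1376/325 ≠ 1/6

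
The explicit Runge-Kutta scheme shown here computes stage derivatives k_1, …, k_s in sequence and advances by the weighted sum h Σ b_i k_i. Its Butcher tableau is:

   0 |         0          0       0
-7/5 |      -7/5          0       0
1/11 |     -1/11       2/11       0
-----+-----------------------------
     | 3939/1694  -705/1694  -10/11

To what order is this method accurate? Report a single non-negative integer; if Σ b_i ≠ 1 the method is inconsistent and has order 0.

b = (3939/1694, -705/1694, -10/11)
c = (0, -7/5, 1/11)
Ac = (0, 0, -14/55)
Σ b_i: 3939/1694·1 + (-705/1694)·1 + (-10/11)·1 = 1 ✓
b·c: (-705/1694)·(-7/5) + (-10/11)·1/11 = 1/2 ✓
b·c²: (-705/1694)·49/25 + (-10/11)·1/121 = -10957/13310 ≠ 1/3 ⇒ order 2.
b·Ac: (-10/11)·(-14/55) = 28/121 ≠ 1/6

2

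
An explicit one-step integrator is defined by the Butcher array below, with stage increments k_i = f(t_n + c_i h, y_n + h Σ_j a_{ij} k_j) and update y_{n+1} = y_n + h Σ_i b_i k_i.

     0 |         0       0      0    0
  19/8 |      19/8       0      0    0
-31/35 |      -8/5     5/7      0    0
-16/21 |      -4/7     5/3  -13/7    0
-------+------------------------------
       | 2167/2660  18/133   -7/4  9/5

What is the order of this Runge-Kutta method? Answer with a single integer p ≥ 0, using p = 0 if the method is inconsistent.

b = (2167/2660, 18/133, -7/4, 9/5)
c = (0, 19/8, -31/35, -16/21)
Ac = (0, 0, 95/56, 32947/5880)
Σ b_i: 2167/2660·1 + 18/133·1 + (-7/4)·1 + 9/5·1 = 1 ✓
b·c: 18/133·19/8 + (-7/4)·(-31/35) + 9/5·(-16/21) = 1/2 ✓
b·c²: 18/133·361/64 + (-7/4)·961/1225 + 9/5·256/441 = 17069/39200 ≠ 1/3 ⇒ order 2.
b·Ac: (-7/4)·95/56 + 9/5·32947/5880 = 278989/39200 ≠ 1/6

2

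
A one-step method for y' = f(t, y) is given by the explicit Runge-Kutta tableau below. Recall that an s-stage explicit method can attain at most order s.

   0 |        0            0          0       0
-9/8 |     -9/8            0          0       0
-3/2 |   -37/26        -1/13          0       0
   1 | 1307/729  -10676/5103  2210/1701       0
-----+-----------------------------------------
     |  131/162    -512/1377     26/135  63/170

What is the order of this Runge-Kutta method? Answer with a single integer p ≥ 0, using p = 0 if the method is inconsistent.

b = (131/162, -512/1377, 26/135, 63/170)
c = (0, -9/8, -3/2, 1)
Ac = (0, 0, 9/104, 17/42)
Σ b_i: 131/162·1 + (-512/1377)·1 + 26/135·1 + 63/170·1 = 1 ✓
b·c: (-512/1377)·(-9/8) + 26/135·(-3/2) + 63/170·1 = 1/2 ✓
b·c²: (-512/1377)·81/64 + 26/135·9/4 + 63/170·1 = 1/3 ✓
b·Ac: 26/135·9/104 + 63/170·17/42 = 1/6 ✓
b·c³: (-512/1377)·(-729/512) + 26/135·(-27/8) + 63/170·1 = 1/4 ✓
b·(c∘Ac): 26/135·(-27/208) + 63/170·17/42 = 1/8 ✓
b·Ac²: 26/135·(-81/832) + 63/170·119/432 = 1/12 ✓
b·A²c: 63/170·85/756 = 1/24 ✓; 4 stages ⇒ order 4.

4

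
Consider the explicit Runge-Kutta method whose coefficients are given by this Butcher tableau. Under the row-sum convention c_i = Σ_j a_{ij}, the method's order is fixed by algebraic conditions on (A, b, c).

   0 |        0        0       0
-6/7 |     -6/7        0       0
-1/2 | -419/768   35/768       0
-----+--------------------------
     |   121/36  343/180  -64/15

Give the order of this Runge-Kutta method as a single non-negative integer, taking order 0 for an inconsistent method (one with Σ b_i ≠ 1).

3

b = (121/36, 343/180, -64/15)
c = (0, -6/7, -1/2)
Ac = (0, 0, -5/128)
Σ b_i: 121/36·1 + 343/180·1 + (-64/15)·1 = 1 ✓
b·c: 343/180·(-6/7) + (-64/15)·(-1/2) = 1/2 ✓
b·c²: 343/180·36/49 + (-64/15)·1/4 = 1/3 ✓
b·Ac: (-64/15)·(-5/128) = 1/6 ✓; 3 stages ⇒ order 3.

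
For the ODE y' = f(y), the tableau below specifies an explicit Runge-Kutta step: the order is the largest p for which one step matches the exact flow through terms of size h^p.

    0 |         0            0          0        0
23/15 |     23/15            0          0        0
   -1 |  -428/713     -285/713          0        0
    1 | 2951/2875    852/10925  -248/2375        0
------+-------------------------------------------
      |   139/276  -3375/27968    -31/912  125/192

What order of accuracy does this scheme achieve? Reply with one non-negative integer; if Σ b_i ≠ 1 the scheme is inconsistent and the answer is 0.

4

b = (139/276, -3375/27968, -31/912, 125/192)
c = (0, 23/15, -1, 1)
Ac = (0, 0, -19/31, 28/125)
Σ b_i: 139/276·1 + (-3375/27968)·1 + (-31/912)·1 + 125/192·1 = 1 ✓
b·c: (-3375/27968)·23/15 + (-31/912)·(-1) + 125/192·1 = 1/2 ✓
b·c²: (-3375/27968)·529/225 + (-31/912)·1 + 125/192·1 = 1/3 ✓
b·Ac: (-31/912)·(-19/31) + 125/192·28/125 = 1/6 ✓
b·c³: (-3375/27968)·12167/3375 + (-31/912)·(-1) + 125/192·1 = 1/4 ✓
b·(c∘Ac): (-31/912)·19/31 + 125/192·28/125 = 1/8 ✓
b·Ac²: (-31/912)·(-437/465) + 125/192·148/1875 = 1/12 ✓
b·A²c: 125/192·8/125 = 1/24 ✓; 4 stages ⇒ order 4.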